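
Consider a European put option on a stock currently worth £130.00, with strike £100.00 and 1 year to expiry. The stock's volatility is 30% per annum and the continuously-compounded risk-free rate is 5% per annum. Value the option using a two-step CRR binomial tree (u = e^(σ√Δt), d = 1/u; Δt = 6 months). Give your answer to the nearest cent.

CRR parameters: u = e^(σ√Δt) = e^(0.3·√0.5) = 1.2363, d = 1/u = 0.8089
Per-period rate: rΔt = 0.05·0.5 = 0.025, so R = e^0.025 = 1.0253
Risk-neutral probability p = (e^0.025 − 0.8089)/(1.2363 − 0.8089) = 0.2165/0.4275 = 0.5064
Terminal stock prices: S_uu = 198.7, S_ud = 130, S_dd = 85.05
Terminal payoffs (K − S): max(-98.7, 0) = 0, max(-30, 0) = 0, max(14.95, 0) = 14.95
Node u (S = 160.7): V_u = e^(−0.025)·[0.5064·0.0000 + 0.4936·0.0000] = 0.0000
Node d (S = 105.2): V_d = e^(−0.025)·[0.5064·0.0000 + 0.4936·14.9474] = 7.1960
Node 0 (S = 130): V_0 = e^(−0.025)·[0.5064·0.0000 + 0.4936·7.1960] = 3.4643

£3.46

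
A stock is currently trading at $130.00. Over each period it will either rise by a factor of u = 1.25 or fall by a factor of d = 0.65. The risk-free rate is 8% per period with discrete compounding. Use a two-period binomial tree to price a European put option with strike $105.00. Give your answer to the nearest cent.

Risk-neutral probability p = (1 + 0.08 − 0.65)/(1.25 − 0.65) = 0.4300/0.6000 = 0.7167
Terminal stock prices: S_uu = 203.1, S_ud = 105.6, S_dd = 54.93
Terminal payoffs (K − S): max(-98.12, 0) = 0, max(-0.625, 0) = 0, max(50.07, 0) = 50.07
Node u (S = 162.5): V_u = 1/1.08·[0.7167·0.0000 + 0.2833·0.0000] = 0.0000
Node d (S = 84.5): V_d = 1/1.08·[0.7167·0.0000 + 0.2833·50.0750] = 13.1370
Node 0 (S = 130): V_0 = 1/1.08·[0.7167·0.0000 + 0.2833·13.1370] = 3.4464

$3.45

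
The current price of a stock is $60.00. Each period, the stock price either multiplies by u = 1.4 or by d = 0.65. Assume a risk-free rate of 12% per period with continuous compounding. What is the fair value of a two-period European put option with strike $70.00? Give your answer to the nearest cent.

Risk-neutral probability p = (e^0.12 − 0.65)/(1.4 − 0.65) = 0.4775/0.7500 = 0.6367
Terminal stock prices: S_uu = 117.6, S_ud = 54.6, S_dd = 25.35
Terminal payoffs (K − S): max(-47.6, 0) = 0, max(15.4, 0) = 15.4, max(44.65, 0) = 44.65
Node u (S = 84): V_u = e^(−0.12)·[0.6367·0.0000 + 0.3633·15.4000] = 4.9627
Node d (S = 39): V_d = e^(−0.12)·[0.6367·15.4000 + 0.3633·44.6500] = 23.0844
Node 0 (S = 60): V_0 = e^(−0.12)·[0.6367·4.9627 + 0.3633·23.0844] = 10.2413

$10.24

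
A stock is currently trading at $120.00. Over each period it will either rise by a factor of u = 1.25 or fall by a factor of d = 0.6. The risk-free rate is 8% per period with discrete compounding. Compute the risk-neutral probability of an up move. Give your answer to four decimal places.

p = 0.7385

Risk-neutral probability p = (1 + 0.08 − 0.6)/(1.25 − 0.6) = 0.4800/0.6500 = 0.7385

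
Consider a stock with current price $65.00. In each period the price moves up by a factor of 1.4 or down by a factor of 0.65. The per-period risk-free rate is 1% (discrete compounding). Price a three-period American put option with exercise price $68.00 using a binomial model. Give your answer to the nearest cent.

$18.19

Risk-neutral probability p = (1 + 0.01 − 0.65)/(1.4 − 0.65) = 0.3600/0.7500 = 0.4800
Terminal stock prices: S_uuu = 178.4, S_uud = 82.81, S_udd = 38.45, S_ddd = 17.85
Terminal payoffs (K − S): max(-110.4, 0) = 0, max(-14.81, 0) = 0, max(29.55, 0) = 29.55, max(50.15, 0) = 50.15
Node uu (S = 127.4): continuation = 1/1.01·[0.4800·0.0000 + 0.5200·0.0000] = 0.0000; exercise value = 0.0000 ≤ continuation, so V_uu = 0.0000
Node ud (S = 59.15): continuation = 1/1.01·[0.4800·0.0000 + 0.5200·29.5525] = 15.2151; exercise value = 8.8500 ≤ continuation, so V_ud = 15.2151
Node dd (S = 27.46): continuation = 1/1.01·[0.4800·29.5525 + 0.5200·50.1494] = 39.8642; exercise value = 40.5375 > continuation, so V_dd = 40.5375 (exercise)
Node u (S = 91): continuation = 1/1.01·[0.4800·0.0000 + 0.5200·15.2151] = 7.8335; exercise value = 0.0000 ≤ continuation, so V_u = 7.8335
Node d (S = 42.25): continuation = 1/1.01·[0.4800·15.2151 + 0.5200·40.5375] = 28.1018; exercise value = 25.7500 ≤ continuation, so V_d = 28.1018
Node 0 (S = 65): continuation = 1/1.01·[0.4800·7.8335 + 0.5200·28.1018] = 18.1911; exercise value = 3.0000 ≤ continuation, so V_0 = 18.1911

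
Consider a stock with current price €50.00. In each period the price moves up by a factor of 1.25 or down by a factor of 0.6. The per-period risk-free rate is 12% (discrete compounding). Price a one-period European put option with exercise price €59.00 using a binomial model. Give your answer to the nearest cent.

€5.18

Risk-neutral probability p = (1 + 0.12 − 0.6)/(1.25 − 0.6) = 0.5200/0.6500 = 0.8000
Terminal stock prices: S_u = 62.5, S_d = 30
Terminal payoffs (K − S): max(-3.5, 0) = 0, max(29, 0) = 29
Node 0 (S = 50): V_0 = 1/1.12·[0.8000·0.0000 + 0.2000·29.0000] = 5.1786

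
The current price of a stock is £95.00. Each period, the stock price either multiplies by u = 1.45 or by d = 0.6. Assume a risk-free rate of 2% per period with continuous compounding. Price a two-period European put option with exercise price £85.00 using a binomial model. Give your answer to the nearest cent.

Risk-neutral probability p = (e^0.02 − 0.6)/(1.45 − 0.6) = 0.4202/0.8500 = 0.4944
Terminal stock prices: S_uu = 199.7, S_ud = 82.65, S_dd = 34.2
Terminal payoffs (K − S): max(-114.7, 0) = 0, max(2.35, 0) = 2.35, max(50.8, 0) = 50.8
Node u (S = 137.8): V_u = e^(−0.02)·[0.4944·0.0000 + 0.5056·2.3500] = 1.1647
Node d (S = 57): V_d = e^(−0.02)·[0.4944·2.3500 + 0.5056·50.8000] = 26.3169
Node 0 (S = 95): V_0 = e^(−0.02)·[0.4944·1.1647 + 0.5056·26.3169] = 13.6079

£13.61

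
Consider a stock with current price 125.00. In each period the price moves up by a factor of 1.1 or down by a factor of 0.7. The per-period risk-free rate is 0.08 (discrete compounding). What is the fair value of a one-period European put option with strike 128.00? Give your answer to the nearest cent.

1.88

Risk-neutral probability p = (1 + 0.08 − 0.7)/(1.1 − 0.7) = 0.3800/0.4000 = 0.9500
Terminal stock prices: S_u = 137.5, S_d = 87.5
Terminal payoffs (K − S): max(-9.5, 0) = 0, max(40.5, 0) = 40.5
Node 0 (S = 125): V_0 = 1/1.08·[0.9500·0.0000 + 0.0500·40.5000] = 1.8750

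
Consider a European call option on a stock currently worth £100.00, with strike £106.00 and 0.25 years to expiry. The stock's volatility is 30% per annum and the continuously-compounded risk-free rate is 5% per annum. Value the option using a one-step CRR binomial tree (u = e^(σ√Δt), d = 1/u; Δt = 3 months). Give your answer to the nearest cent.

£5.07

CRR parameters: u = e^(σ√Δt) = e^(0.3·√0.25) = 1.1618, d = 1/u = 0.8607
Per-period rate: rΔt = 0.05·0.25 = 0.0125, so R = e^0.0125 = 1.0126
Risk-neutral probability p = (e^0.0125 − 0.8607)/(1.1618 − 0.8607) = 0.1519/0.3011 = 0.5043
Terminal stock prices: S_u = 116.2, S_d = 86.07
Terminal payoffs (S − K): max(10.18, 0) = 10.18, max(-19.93, 0) = 0
Node 0 (S = 100): V_0 = e^(−0.0125)·[0.5043·10.1834 + 0.4957·0.0000] = 5.0721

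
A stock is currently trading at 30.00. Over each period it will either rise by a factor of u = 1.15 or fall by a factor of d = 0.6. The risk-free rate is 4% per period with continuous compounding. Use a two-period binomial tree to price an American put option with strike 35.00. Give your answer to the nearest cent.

5.34

Risk-neutral probability p = (e^0.04 − 0.6)/(1.15 − 0.6) = 0.4408/0.5500 = 0.8015
Terminal stock prices: S_uu = 39.67, S_ud = 20.7, S_dd = 10.8
Terminal payoffs (K − S): max(-4.675, 0) = 0, max(14.3, 0) = 14.3, max(24.2, 0) = 24.2
Node u (S = 34.5): continuation = e^(−0.04)·[0.8015·0.0000 + 0.1985·14.3000] = 2.7276; exercise value = 0.5000 ≤ continuation, so V_u = 2.7276
Node d (S = 18): continuation = e^(−0.04)·[0.8015·14.3000 + 0.1985·24.2000] = 15.6276; exercise value = 17.0000 > continuation, so V_d = 17.0000 (exercise)
Node 0 (S = 30): continuation = e^(−0.04)·[0.8015·2.7276 + 0.1985·17.0000] = 5.3430; exercise value = 5.0000 ≤ continuation, so V_0 = 5.3430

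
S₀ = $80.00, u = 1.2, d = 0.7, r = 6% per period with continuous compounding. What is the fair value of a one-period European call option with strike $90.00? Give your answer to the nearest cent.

$4.09

Risk-neutral probability p = (e^0.06 − 0.7)/(1.2 − 0.7) = 0.3618/0.5000 = 0.7237
Terminal stock prices: S_u = 96, S_d = 56
Terminal payoffs (S − K): max(6, 0) = 6, max(-34, 0) = 0
Node 0 (S = 80): V_0 = e^(−0.06)·[0.7237·6.0000 + 0.2763·0.0000] = 4.0892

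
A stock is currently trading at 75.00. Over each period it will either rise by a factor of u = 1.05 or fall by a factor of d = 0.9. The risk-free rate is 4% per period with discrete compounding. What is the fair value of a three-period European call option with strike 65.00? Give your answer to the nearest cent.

Risk-neutral probability p = (1 + 0.04 − 0.9)/(1.05 − 0.9) = 0.1400/0.1500 = 0.9333
Terminal stock prices: S_uuu = 86.82, S_uud = 74.42, S_udd = 63.79, S_ddd = 54.68
Terminal payoffs (S − K): max(21.82, 0) = 21.82, max(9.419, 0) = 9.419, max(-1.212, 0) = 0, max(-10.32, 0) = 0
Node uu (S = 82.69): V_uu = 1/1.04·[0.9333·21.8219 + 0.0667·9.4188] = 20.1875
Node ud (S = 70.88): V_ud = 1/1.04·[0.9333·9.4188 + 0.0667·0.0000] = 8.4527
Node dd (S = 60.75): V_dd = 1/1.04·[0.9333·0.0000 + 0.0667·0.0000] = 0.0000
Node u (S = 78.75): V_u = 1/1.04·[0.9333·20.1875 + 0.0667·8.4527] = 18.6588
Node d (S = 67.5): V_d = 1/1.04·[0.9333·8.4527 + 0.0667·0.0000] = 7.5858
Node 0 (S = 75): V_0 = 1/1.04·[0.9333·18.6588 + 0.0667·7.5858] = 17.2314

17.23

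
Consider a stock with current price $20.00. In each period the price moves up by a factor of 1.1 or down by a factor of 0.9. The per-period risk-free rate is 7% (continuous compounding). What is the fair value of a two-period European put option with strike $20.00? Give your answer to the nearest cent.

$0.10

Risk-neutral probability p = (e^0.07 − 0.9)/(1.1 − 0.9) = 0.1725/0.2000 = 0.8625
Terminal stock prices: S_uu = 24.2, S_ud = 19.8, S_dd = 16.2
Terminal payoffs (K − S): max(-4.2, 0) = 0, max(0.2, 0) = 0.2, max(3.8, 0) = 3.8
Node u (S = 22): V_u = e^(−0.07)·[0.8625·0.0000 + 0.1375·0.2000] = 0.0256
Node d (S = 18): V_d = e^(−0.07)·[0.8625·0.2000 + 0.1375·3.8000] = 0.6479
Node 0 (S = 20): V_0 = e^(−0.07)·[0.8625·0.0256 + 0.1375·0.6479] = 0.1037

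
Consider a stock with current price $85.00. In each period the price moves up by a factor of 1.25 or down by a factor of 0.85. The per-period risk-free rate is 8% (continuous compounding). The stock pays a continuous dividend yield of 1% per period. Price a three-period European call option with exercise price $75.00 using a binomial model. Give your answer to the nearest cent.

Per-period risk-free factor R = e^0.08 = 1.0833; dividend-adjusted growth = e^(0.08−0.01) = 1.0725.
Risk-neutral probability p = (1.0725 − 0.85)/(1.25 − 0.85) = 0.2225/0.4000 = 0.5563
Terminal stock prices: S_uuu = 166, S_uud = 112.9, S_udd = 76.77, S_ddd = 52.2
Terminal payoffs (S − K): max(91.02, 0) = 91.02, max(37.89, 0) = 37.89, max(1.766, 0) = 1.766, max(-22.8, 0) = 0
Node uu (S = 132.8): V_uu = e^(−0.08)·[0.5563·91.0156 + 0.4437·37.8906] = 62.2573
Node ud (S = 90.31): V_ud = e^(−0.08)·[0.5563·37.8906 + 0.4437·1.7656] = 20.1801
Node dd (S = 61.41): V_dd = e^(−0.08)·[0.5563·1.7656 + 0.4437·0.0000] = 0.9067
Node u (S = 106.2): V_u = e^(−0.08)·[0.5563·62.2573 + 0.4437·20.1801] = 40.2353
Node d (S = 72.25): V_d = e^(−0.08)·[0.5563·20.1801 + 0.4437·0.9067] = 10.7339
Node 0 (S = 85): V_0 = e^(−0.08)·[0.5563·40.2353 + 0.4437·10.7339] = 25.0577

$25.06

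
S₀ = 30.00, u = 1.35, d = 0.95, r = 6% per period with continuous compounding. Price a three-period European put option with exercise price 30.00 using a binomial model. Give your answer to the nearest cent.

1.34

Risk-neutral probability p = (e^0.06 − 0.95)/(1.35 − 0.95) = 0.1118/0.4000 = 0.2796
Terminal stock prices: S_uuu = 73.81, S_uud = 51.94, S_udd = 36.55, S_ddd = 25.72
Terminal payoffs (K − S): max(-43.81, 0) = 0, max(-21.94, 0) = 0, max(-6.551, 0) = 0, max(4.279, 0) = 4.279
Node uu (S = 54.68): V_uu = e^(−0.06)·[0.2796·0.0000 + 0.7204·0.0000] = 0.0000
Node ud (S = 38.48): V_ud = e^(−0.06)·[0.2796·0.0000 + 0.7204·0.0000] = 0.0000
Node dd (S = 27.07): V_dd = e^(−0.06)·[0.2796·0.0000 + 0.7204·4.2788] = 2.9029
Node u (S = 40.5): V_u = e^(−0.06)·[0.2796·0.0000 + 0.7204·0.0000] = 0.0000
Node d (S = 28.5): V_d = e^(−0.06)·[0.2796·0.0000 + 0.7204·2.9029] = 1.9695
Node 0 (S = 30): V_0 = e^(−0.06)·[0.2796·0.0000 + 0.7204·1.9695] = 1.3362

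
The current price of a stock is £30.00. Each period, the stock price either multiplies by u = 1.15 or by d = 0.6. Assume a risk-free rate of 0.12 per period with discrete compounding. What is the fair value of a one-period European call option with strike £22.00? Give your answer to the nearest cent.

Risk-neutral probability p = (1 + 0.12 − 0.6)/(1.15 − 0.6) = 0.5200/0.5500 = 0.9455
Terminal stock prices: S_u = 34.5, S_d = 18
Terminal payoffs (S − K): max(12.5, 0) = 12.5, max(-4, 0) = 0
Node 0 (S = 30): V_0 = 1/1.12·[0.9455·12.5000 + 0.0545·0.0000] = 10.5519

£10.55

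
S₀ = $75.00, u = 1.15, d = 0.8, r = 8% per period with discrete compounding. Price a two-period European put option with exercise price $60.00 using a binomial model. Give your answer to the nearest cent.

$0.41

Risk-neutral probability p = (1 + 0.08 − 0.8)/(1.15 − 0.8) = 0.2800/0.3500 = 0.8000
Terminal stock prices: S_uu = 99.19, S_ud = 69, S_dd = 48
Terminal payoffs (K − S): max(-39.19, 0) = 0, max(-9, 0) = 0, max(12, 0) = 12
Node u (S = 86.25): V_u = 1/1.08·[0.8000·0.0000 + 0.2000·0.0000] = 0.0000
Node d (S = 60): V_d = 1/1.08·[0.8000·0.0000 + 0.2000·12.0000] = 2.2222
Node 0 (S = 75): V_0 = 1/1.08·[0.8000·0.0000 + 0.2000·2.2222] = 0.4115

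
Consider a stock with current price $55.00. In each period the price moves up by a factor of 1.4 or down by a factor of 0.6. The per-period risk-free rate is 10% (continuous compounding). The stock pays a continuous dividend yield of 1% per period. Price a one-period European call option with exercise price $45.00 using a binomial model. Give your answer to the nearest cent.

$17.89

Per-period risk-free factor R = e^0.1 = 1.1052; dividend-adjusted growth = e^(0.1−0.01) = 1.0942.
Risk-neutral probability p = (1.0942 − 0.6)/(1.4 − 0.6) = 0.4942/0.8000 = 0.6177
Terminal stock prices: S_u = 77, S_d = 33
Terminal payoffs (S − K): max(32, 0) = 32, max(-12, 0) = 0
Node 0 (S = 55): V_0 = e^(−0.1)·[0.6177·32.0000 + 0.3823·0.0000] = 17.8859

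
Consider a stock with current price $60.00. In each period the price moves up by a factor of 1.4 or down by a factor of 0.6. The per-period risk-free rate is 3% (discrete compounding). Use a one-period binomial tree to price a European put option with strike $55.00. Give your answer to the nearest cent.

$8.53

Risk-neutral probability p = (1 + 0.03 − 0.6)/(1.4 − 0.6) = 0.4300/0.8000 = 0.5375
Terminal stock prices: S_u = 84, S_d = 36
Terminal payoffs (K − S): max(-29, 0) = 0, max(19, 0) = 19
Node 0 (S = 60): V_0 = 1/1.03·[0.5375·0.0000 + 0.4625·19.0000] = 8.5316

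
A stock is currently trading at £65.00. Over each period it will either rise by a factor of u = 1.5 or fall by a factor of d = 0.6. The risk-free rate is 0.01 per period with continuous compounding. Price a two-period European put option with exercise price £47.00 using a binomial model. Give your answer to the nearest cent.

Risk-neutral probability p = (e^0.01 − 0.6)/(1.5 − 0.6) = 0.4101/0.9000 = 0.4556
Terminal stock prices: S_uu = 146.2, S_ud = 58.5, S_dd = 23.4
Terminal payoffs (K − S): max(-99.25, 0) = 0, max(-11.5, 0) = 0, max(23.6, 0) = 23.6
Node u (S = 97.5): V_u = e^(−0.01)·[0.4556·0.0000 + 0.5444·0.0000] = 0.0000
Node d (S = 39): V_d = e^(−0.01)·[0.4556·0.0000 + 0.5444·23.6000] = 12.7197
Node 0 (S = 65): V_0 = e^(−0.01)·[0.4556·0.0000 + 0.5444·12.7197] = 6.8556

£6.86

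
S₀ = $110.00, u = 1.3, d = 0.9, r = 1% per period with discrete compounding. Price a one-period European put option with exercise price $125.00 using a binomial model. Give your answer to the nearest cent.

$18.66

Risk-neutral probability p = (1 + 0.01 − 0.9)/(1.3 − 0.9) = 0.1100/0.4000 = 0.2750
Terminal stock prices: S_u = 143, S_d = 99
Terminal payoffs (K − S): max(-18, 0) = 0, max(26, 0) = 26
Node 0 (S = 110): V_0 = 1/1.01·[0.2750·0.0000 + 0.7250·26.0000] = 18.6634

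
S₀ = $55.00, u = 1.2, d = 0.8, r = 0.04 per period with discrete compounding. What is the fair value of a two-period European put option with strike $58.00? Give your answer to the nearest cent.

$5.68

Risk-neutral probability p = (1 + 0.04 − 0.8)/(1.2 − 0.8) = 0.2400/0.4000 = 0.6000
Terminal stock prices: S_uu = 79.2, S_ud = 52.8, S_dd = 35.2
Terminal payoffs (K − S): max(-21.2, 0) = 0, max(5.2, 0) = 5.2, max(22.8, 0) = 22.8
Node u (S = 66): V_u = 1/1.04·[0.6000·0.0000 + 0.4000·5.2000] = 2.0000
Node d (S = 44): V_d = 1/1.04·[0.6000·5.2000 + 0.4000·22.8000] = 11.7692
Node 0 (S = 55): V_0 = 1/1.04·[0.6000·2.0000 + 0.4000·11.7692] = 5.6805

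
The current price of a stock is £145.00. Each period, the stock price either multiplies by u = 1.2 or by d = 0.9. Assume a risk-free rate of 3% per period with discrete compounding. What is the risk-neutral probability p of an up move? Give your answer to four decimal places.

Risk-neutral probability p = (1 + 0.03 − 0.9)/(1.2 − 0.9) = 0.1300/0.3000 = 0.4333

p = 0.4333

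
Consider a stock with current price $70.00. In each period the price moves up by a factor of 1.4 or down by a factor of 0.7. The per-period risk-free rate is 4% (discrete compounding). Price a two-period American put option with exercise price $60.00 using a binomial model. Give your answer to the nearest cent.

Risk-neutral probability p = (1 + 0.04 − 0.7)/(1.4 − 0.7) = 0.3400/0.7000 = 0.4857
Terminal stock prices: S_uu = 137.2, S_ud = 68.6, S_dd = 34.3
Terminal payoffs (K − S): max(-77.2, 0) = 0, max(-8.6, 0) = 0, max(25.7, 0) = 25.7
Node u (S = 98): continuation = 1/1.04·[0.4857·0.0000 + 0.5143·0.0000] = 0.0000; exercise value = 0.0000 ≤ continuation, so V_u = 0.0000
Node d (S = 49): continuation = 1/1.04·[0.4857·0.0000 + 0.5143·25.7000] = 12.7088; exercise value = 11.0000 ≤ continuation, so V_d = 12.7088
Node 0 (S = 70): continuation = 1/1.04·[0.4857·0.0000 + 0.5143·12.7088] = 6.2846; exercise value = 0.0000 ≤ continuation, so V_0 = 6.2846

$6.28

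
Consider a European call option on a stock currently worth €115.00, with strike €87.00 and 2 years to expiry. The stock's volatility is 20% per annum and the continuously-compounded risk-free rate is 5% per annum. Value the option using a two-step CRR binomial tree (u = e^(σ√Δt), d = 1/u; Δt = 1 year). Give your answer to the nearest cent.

€37.88

CRR parameters: u = e^(σ√Δt) = e^(0.2·√1) = 1.2214, d = 1/u = 0.8187
Per-period rate: rΔt = 0.05·1 = 0.05, so R = e^0.05 = 1.0513
Risk-neutral probability p = (e^0.05 − 0.8187)/(1.2214 − 0.8187) = 0.2325/0.4027 = 0.5775
Terminal stock prices: S_uu = 171.6, S_ud = 115, S_dd = 77.09
Terminal payoffs (S − K): max(84.56, 0) = 84.56, max(28, 0) = 28, max(-9.913, 0) = 0
Node u (S = 140.5): V_u = e^(−0.05)·[0.5775·84.5598 + 0.4225·28.0000] = 57.7044
Node d (S = 94.15): V_d = e^(−0.05)·[0.5775·28.0000 + 0.4225·0.0000] = 15.3812
Node 0 (S = 115): V_0 = e^(−0.05)·[0.5775·57.7044 + 0.4225·15.3812] = 37.8804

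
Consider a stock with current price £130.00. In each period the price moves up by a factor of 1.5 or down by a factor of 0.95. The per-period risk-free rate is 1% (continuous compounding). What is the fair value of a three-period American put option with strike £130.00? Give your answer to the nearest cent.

£12.72

Risk-neutral probability p = (e^0.01 − 0.95)/(1.5 − 0.95) = 0.0601/0.5500 = 0.1092
Terminal stock prices: S_uuu = 438.8, S_uud = 277.9, S_udd = 176, S_ddd = 111.5
Terminal payoffs (K − S): max(-308.8, 0) = 0, max(-147.9, 0) = 0, max(-45.99, 0) = 0, max(18.54, 0) = 18.54
Node uu (S = 292.5): continuation = e^(−0.01)·[0.1092·0.0000 + 0.8908·0.0000] = 0.0000; exercise value = 0.0000 ≤ continuation, so V_uu = 0.0000
Node ud (S = 185.2): continuation = e^(−0.01)·[0.1092·0.0000 + 0.8908·0.0000] = 0.0000; exercise value = 0.0000 ≤ continuation, so V_ud = 0.0000
Node dd (S = 117.3): continuation = e^(−0.01)·[0.1092·0.0000 + 0.8908·18.5413] = 16.3525; exercise value = 12.6750 ≤ continuation, so V_dd = 16.3525
Node u (S = 195): continuation = e^(−0.01)·[0.1092·0.0000 + 0.8908·0.0000] = 0.0000; exercise value = 0.0000 ≤ continuation, so V_u = 0.0000
Node d (S = 123.5): continuation = e^(−0.01)·[0.1092·0.0000 + 0.8908·16.3525] = 14.4222; exercise value = 6.5000 ≤ continuation, so V_d = 14.4222
Node 0 (S = 130): continuation = e^(−0.01)·[0.1092·0.0000 + 0.8908·14.4222] = 12.7197; exercise value = 0.0000 ≤ continuation, so V_0 = 12.7197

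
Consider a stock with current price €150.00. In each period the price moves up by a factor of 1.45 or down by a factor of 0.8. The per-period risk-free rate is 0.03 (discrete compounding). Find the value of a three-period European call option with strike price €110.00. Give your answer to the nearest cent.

Risk-neutral probability p = (1 + 0.03 − 0.8)/(1.45 − 0.8) = 0.2300/0.6500 = 0.3538
Terminal stock prices: S_uuu = 457.3, S_uud = 252.3, S_udd = 139.2, S_ddd = 76.8
Terminal payoffs (S − K): max(347.3, 0) = 347.3, max(142.3, 0) = 142.3, max(29.2, 0) = 29.2, max(-33.2, 0) = 0
Node uu (S = 315.4): V_uu = 1/1.03·[0.3538·347.2937 + 0.6462·142.3000] = 208.5789
Node ud (S = 174): V_ud = 1/1.03·[0.3538·142.3000 + 0.6462·29.2000] = 67.2039
Node dd (S = 96): V_dd = 1/1.03·[0.3538·29.2000 + 0.6462·0.0000] = 10.0314
Node u (S = 217.5): V_u = 1/1.03·[0.3538·208.5789 + 0.6462·67.2039] = 113.8144
Node d (S = 120): V_d = 1/1.03·[0.3538·67.2039 + 0.6462·10.0314] = 29.3802
Node 0 (S = 150): V_0 = 1/1.03·[0.3538·113.8144 + 0.6462·29.3802] = 57.5310

€57.53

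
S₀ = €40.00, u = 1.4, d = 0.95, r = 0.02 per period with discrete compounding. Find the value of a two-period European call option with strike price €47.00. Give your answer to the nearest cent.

€2.30

Risk-neutral probability p = (1 + 0.02 − 0.95)/(1.4 − 0.95) = 0.0700/0.4500 = 0.1556
Terminal stock prices: S_uu = 78.4, S_ud = 53.2, S_dd = 36.1
Terminal payoffs (S − K): max(31.4, 0) = 31.4, max(6.2, 0) = 6.2, max(-10.9, 0) = 0
Node u (S = 56): V_u = 1/1.02·[0.1556·31.4000 + 0.8444·6.2000] = 9.9216
Node d (S = 38): V_d = 1/1.02·[0.1556·6.2000 + 0.8444·0.0000] = 0.9455
Node 0 (S = 40): V_0 = 1/1.02·[0.1556·9.9216 + 0.8444·0.9455] = 2.2959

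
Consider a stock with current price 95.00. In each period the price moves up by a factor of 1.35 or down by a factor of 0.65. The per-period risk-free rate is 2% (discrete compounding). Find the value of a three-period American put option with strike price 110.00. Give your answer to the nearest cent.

Risk-neutral probability p = (1 + 0.02 − 0.65)/(1.35 − 0.65) = 0.3700/0.7000 = 0.5286
Terminal stock prices: S_uuu = 233.7, S_uud = 112.5, S_udd = 54.19, S_ddd = 26.09
Terminal payoffs (K − S): max(-123.7, 0) = 0, max(-2.539, 0) = 0, max(55.81, 0) = 55.81, max(83.91, 0) = 83.91
Node uu (S = 173.1): continuation = 1/1.02·[0.5286·0.0000 + 0.4714·0.0000] = 0.0000; exercise value = 0.0000 ≤ continuation, so V_uu = 0.0000
Node ud (S = 83.36): continuation = 1/1.02·[0.5286·0.0000 + 0.4714·55.8144] = 25.7966; exercise value = 26.6375 > continuation, so V_ud = 26.6375 (exercise)
Node dd (S = 40.14): continuation = 1/1.02·[0.5286·55.8144 + 0.4714·83.9106] = 67.7056; exercise value = 69.8625 > continuation, so V_dd = 69.8625 (exercise)
Node u (S = 128.2): continuation = 1/1.02·[0.5286·0.0000 + 0.4714·26.6375] = 12.3114; exercise value = 0.0000 ≤ continuation, so V_u = 12.3114
Node d (S = 61.75): continuation = 1/1.02·[0.5286·26.6375 + 0.4714·69.8625] = 46.0931; exercise value = 48.2500 > continuation, so V_d = 48.2500 (exercise)
Node 0 (S = 95): continuation = 1/1.02·[0.5286·12.3114 + 0.4714·48.2500] = 28.6803; exercise value = 15.0000 ≤ continuation, so V_0 = 28.6803

28.68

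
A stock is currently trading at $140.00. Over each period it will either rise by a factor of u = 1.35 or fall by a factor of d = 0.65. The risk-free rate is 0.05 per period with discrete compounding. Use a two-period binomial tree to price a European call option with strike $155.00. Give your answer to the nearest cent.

$29.66

Risk-neutral probability p = (1 + 0.05 − 0.65)/(1.35 − 0.65) = 0.4000/0.7000 = 0.5714
Terminal stock prices: S_uu = 255.2, S_ud = 122.9, S_dd = 59.15
Terminal payoffs (S − K): max(100.2, 0) = 100.2, max(-32.15, 0) = 0, max(-95.85, 0) = 0
Node u (S = 189): V_u = 1/1.05·[0.5714·100.1500 + 0.4286·0.0000] = 54.5034
Node d (S = 91): V_d = 1/1.05·[0.5714·0.0000 + 0.4286·0.0000] = 0.0000
Node 0 (S = 140): V_0 = 1/1.05·[0.5714·54.5034 + 0.4286·0.0000] = 29.6617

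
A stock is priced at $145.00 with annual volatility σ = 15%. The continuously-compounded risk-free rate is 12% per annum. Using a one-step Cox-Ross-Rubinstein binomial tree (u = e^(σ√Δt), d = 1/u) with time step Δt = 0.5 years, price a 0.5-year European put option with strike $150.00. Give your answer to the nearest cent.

CRR parameters: u = e^(σ√Δt) = e^(0.15·√0.5) = 1.1119, d = 1/u = 0.8994
Per-period rate: rΔt = 0.12·0.5 = 0.06, so R = e^0.06 = 1.0618
Risk-neutral probability p = (e^0.06 − 0.8994)/(1.1119 − 0.8994) = 0.1625/0.2125 = 0.7645
Terminal stock prices: S_u = 161.2, S_d = 130.4
Terminal payoffs (K − S): max(-11.22, 0) = 0, max(19.59, 0) = 19.59
Node 0 (S = 145): V_0 = e^(−0.06)·[0.7645·0.0000 + 0.2355·19.5920] = 4.3459

$4.35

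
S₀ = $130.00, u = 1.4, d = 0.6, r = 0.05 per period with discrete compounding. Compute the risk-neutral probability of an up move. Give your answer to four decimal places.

p = 0.5625

Risk-neutral probability p = (1 + 0.05 − 0.6)/(1.4 − 0.6) = 0.4500/0.8000 = 0.5625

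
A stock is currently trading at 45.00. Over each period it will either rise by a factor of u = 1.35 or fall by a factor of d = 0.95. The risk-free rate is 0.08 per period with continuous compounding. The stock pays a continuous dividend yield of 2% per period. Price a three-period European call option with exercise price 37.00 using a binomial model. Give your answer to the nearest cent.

13.27

Per-period risk-free factor R = e^0.08 = 1.0833; dividend-adjusted growth = e^(0.08−0.02) = 1.0618.
Risk-neutral probability p = (1.0618 − 0.95)/(1.35 − 0.95) = 0.1118/0.4000 = 0.2796
Terminal stock prices: S_uuu = 110.7, S_uud = 77.91, S_udd = 54.83, S_ddd = 38.58
Terminal payoffs (S − K): max(73.72, 0) = 73.72, max(40.91, 0) = 40.91, max(17.83, 0) = 17.83, max(1.582, 0) = 1.582
Node uu (S = 82.01): V_uu = e^(−0.08)·[0.2796·73.7169 + 0.7204·40.9119] = 46.2332
Node ud (S = 57.71): V_ud = e^(−0.08)·[0.2796·40.9119 + 0.7204·17.8269] = 22.4144
Node dd (S = 40.61): V_dd = e^(−0.08)·[0.2796·17.8269 + 0.7204·1.5819] = 5.6530
Node u (S = 60.75): V_u = e^(−0.08)·[0.2796·46.2332 + 0.7204·22.4144] = 26.8386
Node d (S = 42.75): V_d = e^(−0.08)·[0.2796·22.4144 + 0.7204·5.6530] = 9.5444
Node 0 (S = 45): V_0 = e^(−0.08)·[0.2796·26.8386 + 0.7204·9.5444] = 13.2742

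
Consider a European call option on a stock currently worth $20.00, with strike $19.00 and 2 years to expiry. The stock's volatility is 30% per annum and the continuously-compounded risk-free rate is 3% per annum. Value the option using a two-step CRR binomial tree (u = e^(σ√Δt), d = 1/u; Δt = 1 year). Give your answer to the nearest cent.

CRR parameters: u = e^(σ√Δt) = e^(0.3·√1) = 1.3499, d = 1/u = 0.7408
Per-period rate: rΔt = 0.03·1 = 0.03, so R = e^0.03 = 1.0305
Risk-neutral probability p = (e^0.03 − 0.7408)/(1.3499 − 0.7408) = 0.2896/0.6090 = 0.4756
Terminal stock prices: S_uu = 36.44, S_ud = 20, S_dd = 10.98
Terminal payoffs (S − K): max(17.44, 0) = 17.44, max(1, 0) = 1, max(-8.024, 0) = 0
Node u (S = 27): V_u = e^(−0.03)·[0.4756·17.4424 + 0.5244·1.0000] = 8.5587
Node d (S = 14.82): V_d = e^(−0.03)·[0.4756·1.0000 + 0.5244·0.0000] = 0.4615
Node 0 (S = 20): V_0 = e^(−0.03)·[0.4756·8.5587 + 0.5244·0.4615] = 4.1848

$4.18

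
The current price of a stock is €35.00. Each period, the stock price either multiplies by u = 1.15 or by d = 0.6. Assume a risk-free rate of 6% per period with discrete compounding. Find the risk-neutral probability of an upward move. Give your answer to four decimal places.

Risk-neutral probability p = (1 + 0.06 − 0.6)/(1.15 − 0.6) = 0.4600/0.5500 = 0.8364

p = 0.8364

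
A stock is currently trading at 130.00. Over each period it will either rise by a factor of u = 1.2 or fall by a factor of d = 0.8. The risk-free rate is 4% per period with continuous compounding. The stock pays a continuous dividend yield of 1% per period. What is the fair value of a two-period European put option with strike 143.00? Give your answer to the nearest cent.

Per-period risk-free factor R = e^0.04 = 1.0408; dividend-adjusted growth = e^(0.04−0.01) = 1.0305.
Risk-neutral probability p = (1.0305 − 0.8)/(1.2 − 0.8) = 0.2305/0.4000 = 0.5761
Terminal stock prices: S_uu = 187.2, S_ud = 124.8, S_dd = 83.2
Terminal payoffs (K − S): max(-44.2, 0) = 0, max(18.2, 0) = 18.2, max(59.8, 0) = 59.8
Node u (S = 156): V_u = e^(−0.04)·[0.5761·0.0000 + 0.4239·18.2000] = 7.4118
Node d (S = 104): V_d = e^(−0.04)·[0.5761·18.2000 + 0.4239·59.8000] = 34.4277
Node 0 (S = 130): V_0 = e^(−0.04)·[0.5761·7.4118 + 0.4239·34.4277] = 18.1233

18.12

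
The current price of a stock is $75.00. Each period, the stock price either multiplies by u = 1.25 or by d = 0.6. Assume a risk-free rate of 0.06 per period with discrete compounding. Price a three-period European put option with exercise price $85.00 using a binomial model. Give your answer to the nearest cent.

Risk-neutral probability p = (1 + 0.06 − 0.6)/(1.25 − 0.6) = 0.4600/0.6500 = 0.7077
Terminal stock prices: S_uuu = 146.5, S_uud = 70.31, S_udd = 33.75, S_ddd = 16.2
Terminal payoffs (K − S): max(-61.48, 0) = 0, max(14.69, 0) = 14.69, max(51.25, 0) = 51.25, max(68.8, 0) = 68.8
Node uu (S = 117.2): V_uu = 1/1.06·[0.7077·0.0000 + 0.2923·14.6875] = 4.0503
Node ud (S = 56.25): V_ud = 1/1.06·[0.7077·14.6875 + 0.2923·51.2500] = 23.9387
Node dd (S = 27): V_dd = 1/1.06·[0.7077·51.2500 + 0.2923·68.8000] = 53.1887
Node u (S = 93.75): V_u = 1/1.06·[0.7077·4.0503 + 0.2923·23.9387] = 9.3055
Node d (S = 45): V_d = 1/1.06·[0.7077·23.9387 + 0.2923·53.1887] = 30.6497
Node 0 (S = 75): V_0 = 1/1.06·[0.7077·9.3055 + 0.2923·30.6497] = 14.6647

$14.66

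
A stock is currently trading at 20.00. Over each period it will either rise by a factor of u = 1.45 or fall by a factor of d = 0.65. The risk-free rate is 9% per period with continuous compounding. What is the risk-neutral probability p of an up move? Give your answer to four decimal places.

p = 0.5552

Risk-neutral probability p = (e^0.09 − 0.65)/(1.45 − 0.65) = 0.4442/0.8000 = 0.5552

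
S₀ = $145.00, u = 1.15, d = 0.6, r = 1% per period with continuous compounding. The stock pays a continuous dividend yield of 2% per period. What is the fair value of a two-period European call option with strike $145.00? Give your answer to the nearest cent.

Per-period risk-free factor R = e^0.01 = 1.0101; dividend-adjusted growth = e^(0.01−0.02) = 0.9900.
Risk-neutral probability p = (0.9900 − 0.6)/(1.15 − 0.6) = 0.3900/0.5500 = 0.7092
Terminal stock prices: S_uu = 191.8, S_ud = 100, S_dd = 52.2
Terminal payoffs (S − K): max(46.76, 0) = 46.76, max(-44.95, 0) = 0, max(-92.8, 0) = 0
Node u (S = 166.8): V_u = e^(−0.01)·[0.7092·46.7625 + 0.2908·0.0000] = 32.8331
Node d (S = 87): V_d = e^(−0.01)·[0.7092·0.0000 + 0.2908·0.0000] = 0.0000
Node 0 (S = 145): V_0 = e^(−0.01)·[0.7092·32.8331 + 0.2908·0.0000] = 23.0530

$23.05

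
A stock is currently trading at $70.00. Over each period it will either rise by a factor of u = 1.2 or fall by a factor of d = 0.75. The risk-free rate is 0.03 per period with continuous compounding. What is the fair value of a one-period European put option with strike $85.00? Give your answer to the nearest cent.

Risk-neutral probability p = (e^0.03 − 0.75)/(1.2 − 0.75) = 0.2805/0.4500 = 0.6232
Terminal stock prices: S_u = 84, S_d = 52.5
Terminal payoffs (K − S): max(1, 0) = 1, max(32.5, 0) = 32.5
Node 0 (S = 70): V_0 = e^(−0.03)·[0.6232·1.0000 + 0.3768·32.5000] = 12.4879

$12.49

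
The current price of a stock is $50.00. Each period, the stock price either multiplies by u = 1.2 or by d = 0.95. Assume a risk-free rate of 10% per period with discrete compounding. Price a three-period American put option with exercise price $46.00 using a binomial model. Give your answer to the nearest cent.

$0.15

Risk-neutral probability p = (1 + 0.1 − 0.95)/(1.2 − 0.95) = 0.1500/0.2500 = 0.6000
Terminal stock prices: S_uuu = 86.4, S_uud = 68.4, S_udd = 54.15, S_ddd = 42.87
Terminal payoffs (K − S): max(-40.4, 0) = 0, max(-22.4, 0) = 0, max(-8.15, 0) = 0, max(3.131, 0) = 3.131
Node uu (S = 72): continuation = 1/1.1·[0.6000·0.0000 + 0.4000·0.0000] = 0.0000; exercise value = 0.0000 ≤ continuation, so V_uu = 0.0000
Node ud (S = 57): continuation = 1/1.1·[0.6000·0.0000 + 0.4000·0.0000] = 0.0000; exercise value = 0.0000 ≤ continuation, so V_ud = 0.0000
Node dd (S = 45.12): continuation = 1/1.1·[0.6000·0.0000 + 0.4000·3.1313] = 1.1386; exercise value = 0.8750 ≤ continuation, so V_dd = 1.1386
Node u (S = 60): continuation = 1/1.1·[0.6000·0.0000 + 0.4000·0.0000] = 0.0000; exercise value = 0.0000 ≤ continuation, so V_u = 0.0000
Node d (S = 47.5): continuation = 1/1.1·[0.6000·0.0000 + 0.4000·1.1386] = 0.4140; exercise value = 0.0000 ≤ continuation, so V_d = 0.4140
Node 0 (S = 50): continuation = 1/1.1·[0.6000·0.0000 + 0.4000·0.4140] = 0.1506; exercise value = 0.0000 ≤ continuation, so V_0 = 0.1506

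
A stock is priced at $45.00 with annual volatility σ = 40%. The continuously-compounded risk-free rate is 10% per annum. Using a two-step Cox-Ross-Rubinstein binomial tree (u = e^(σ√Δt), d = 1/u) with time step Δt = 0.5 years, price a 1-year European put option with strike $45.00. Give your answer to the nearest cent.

$4.07

CRR parameters: u = e^(σ√Δt) = e^(0.4·√0.5) = 1.3269, d = 1/u = 0.7536
Per-period rate: rΔt = 0.1·0.5 = 0.05, so R = e^0.05 = 1.0513
Risk-neutral probability p = (e^0.05 − 0.7536)/(1.3269 − 0.7536) = 0.2976/0.5733 = 0.5192
Terminal stock prices: S_uu = 79.23, S_ud = 45, S_dd = 25.56
Terminal payoffs (K − S): max(-34.23, 0) = 0, max(0, 0) = 0, max(19.44, 0) = 19.44
Node u (S = 59.71): V_u = e^(−0.05)·[0.5192·0.0000 + 0.4808·0.0000] = 0.0000
Node d (S = 33.91): V_d = e^(−0.05)·[0.5192·0.0000 + 0.4808·19.4413] = 8.8916
Node 0 (S = 45): V_0 = e^(−0.05)·[0.5192·0.0000 + 0.4808·8.8916] = 4.0666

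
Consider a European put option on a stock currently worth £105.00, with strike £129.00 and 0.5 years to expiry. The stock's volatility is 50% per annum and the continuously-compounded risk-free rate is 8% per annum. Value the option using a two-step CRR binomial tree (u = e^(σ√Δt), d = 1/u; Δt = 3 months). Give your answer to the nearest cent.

£28.62

CRR parameters: u = e^(σ√Δt) = e^(0.5·√0.25) = 1.2840, d = 1/u = 0.7788
Per-period rate: rΔt = 0.08·0.25 = 0.02, so R = e^0.02 = 1.0202
Risk-neutral probability p = (e^0.02 − 0.7788)/(1.2840 − 0.7788) = 0.2414/0.5052 = 0.4778
Terminal stock prices: S_uu = 173.1, S_ud = 105, S_dd = 63.69
Terminal payoffs (K − S): max(-44.12, 0) = 0, max(24, 0) = 24, max(65.31, 0) = 65.31
Node u (S = 134.8): V_u = e^(−0.02)·[0.4778·0.0000 + 0.5222·24.0000] = 12.2844
Node d (S = 81.77): V_d = e^(−0.02)·[0.4778·24.0000 + 0.5222·65.3143] = 44.6715
Node 0 (S = 105): V_0 = e^(−0.02)·[0.4778·12.2844 + 0.5222·44.6715] = 28.6186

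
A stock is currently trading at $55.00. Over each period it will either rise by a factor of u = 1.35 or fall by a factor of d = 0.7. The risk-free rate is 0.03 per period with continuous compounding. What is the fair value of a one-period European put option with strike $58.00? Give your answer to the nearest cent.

Risk-neutral probability p = (e^0.03 − 0.7)/(1.35 − 0.7) = 0.3305/0.6500 = 0.5084
Terminal stock prices: S_u = 74.25, S_d = 38.5
Terminal payoffs (K − S): max(-16.25, 0) = 0, max(19.5, 0) = 19.5
Node 0 (S = 55): V_0 = e^(−0.03)·[0.5084·0.0000 + 0.4916·19.5000] = 9.3030

$9.30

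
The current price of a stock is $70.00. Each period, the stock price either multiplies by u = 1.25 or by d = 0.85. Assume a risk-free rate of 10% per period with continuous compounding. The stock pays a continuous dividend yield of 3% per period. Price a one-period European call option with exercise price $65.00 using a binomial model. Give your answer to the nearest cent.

$11.33

Per-period risk-free factor R = e^0.1 = 1.1052; dividend-adjusted growth = e^(0.1−0.03) = 1.0725.
Risk-neutral probability p = (1.0725 − 0.85)/(1.25 − 0.85) = 0.2225/0.4000 = 0.5563
Terminal stock prices: S_u = 87.5, S_d = 59.5
Terminal payoffs (S − K): max(22.5, 0) = 22.5, max(-5.5, 0) = 0
Node 0 (S = 70): V_0 = e^(−0.1)·[0.5563·22.5000 + 0.4437·0.0000] = 11.3250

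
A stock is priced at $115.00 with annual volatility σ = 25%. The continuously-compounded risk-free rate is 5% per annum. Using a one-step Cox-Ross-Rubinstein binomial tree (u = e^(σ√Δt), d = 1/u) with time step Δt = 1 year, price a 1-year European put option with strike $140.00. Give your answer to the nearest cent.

CRR parameters: u = e^(σ√Δt) = e^(0.25·√1) = 1.2840, d = 1/u = 0.7788
Per-period rate: rΔt = 0.05·1 = 0.05, so R = e^0.05 = 1.0513
Risk-neutral probability p = (e^0.05 − 0.7788)/(1.2840 − 0.7788) = 0.2725/0.5052 = 0.5393
Terminal stock prices: S_u = 147.7, S_d = 89.56
Terminal payoffs (K − S): max(-7.663, 0) = 0, max(50.44, 0) = 50.44
Node 0 (S = 115): V_0 = e^(−0.05)·[0.5393·0.0000 + 0.4607·50.4379] = 22.1032

$22.10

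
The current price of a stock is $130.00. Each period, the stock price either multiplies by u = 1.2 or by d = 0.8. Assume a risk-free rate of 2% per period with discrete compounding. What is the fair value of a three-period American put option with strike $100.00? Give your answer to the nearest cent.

Risk-neutral probability p = (1 + 0.02 − 0.8)/(1.2 − 0.8) = 0.2200/0.4000 = 0.5500
Terminal stock prices: S_uuu = 224.6, S_uud = 149.8, S_udd = 99.84, S_ddd = 66.56
Terminal payoffs (K − S): max(-124.6, 0) = 0, max(-49.76, 0) = 0, max(0.16, 0) = 0.16, max(33.44, 0) = 33.44
Node uu (S = 187.2): continuation = 1/1.02·[0.5500·0.0000 + 0.4500·0.0000] = 0.0000; exercise value = 0.0000 ≤ continuation, so V_uu = 0.0000
Node ud (S = 124.8): continuation = 1/1.02·[0.5500·0.0000 + 0.4500·0.1600] = 0.0706; exercise value = 0.0000 ≤ continuation, so V_ud = 0.0706
Node dd (S = 83.2): continuation = 1/1.02·[0.5500·0.1600 + 0.4500·33.4400] = 14.8392; exercise value = 16.8000 > continuation, so V_dd = 16.8000 (exercise)
Node u (S = 156): continuation = 1/1.02·[0.5500·0.0000 + 0.4500·0.0706] = 0.0311; exercise value = 0.0000 ≤ continuation, so V_u = 0.0311
Node d (S = 104): continuation = 1/1.02·[0.5500·0.0706 + 0.4500·16.8000] = 7.4498; exercise value = 0.0000 ≤ continuation, so V_d = 7.4498
Node 0 (S = 130): continuation = 1/1.02·[0.5500·0.0311 + 0.4500·7.4498] = 3.3035; exercise value = 0.0000 ≤ continuation, so V_0 = 3.3035

$3.30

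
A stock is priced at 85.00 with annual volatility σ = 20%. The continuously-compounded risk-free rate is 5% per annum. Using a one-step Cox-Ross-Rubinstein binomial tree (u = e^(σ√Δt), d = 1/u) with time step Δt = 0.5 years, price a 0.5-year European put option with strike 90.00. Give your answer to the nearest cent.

CRR parameters: u = e^(σ√Δt) = e^(0.2·√0.5) = 1.1519, d = 1/u = 0.8681
Per-period rate: rΔt = 0.05·0.5 = 0.025, so R = e^0.025 = 1.0253
Risk-neutral probability p = (e^0.025 − 0.8681)/(1.1519 − 0.8681) = 0.1572/0.2838 = 0.5539
Terminal stock prices: S_u = 97.91, S_d = 73.79
Terminal payoffs (K − S): max(-7.912, 0) = 0, max(16.21, 0) = 16.21
Node 0 (S = 85): V_0 = e^(−0.025)·[0.5539·0.0000 + 0.4461·16.2095] = 7.0524

7.05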